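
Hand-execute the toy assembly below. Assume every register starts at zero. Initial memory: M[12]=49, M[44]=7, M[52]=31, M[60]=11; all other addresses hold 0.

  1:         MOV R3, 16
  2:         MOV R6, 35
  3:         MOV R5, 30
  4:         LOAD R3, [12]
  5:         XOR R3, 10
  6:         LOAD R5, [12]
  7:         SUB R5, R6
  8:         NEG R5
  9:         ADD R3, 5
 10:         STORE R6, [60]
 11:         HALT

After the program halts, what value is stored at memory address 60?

35

MOV R3, 16 → R3=16
MOV R6, 35 → R6=35
MOV R5, 30 → R5=30
LOAD R3, [12] → R3=M[12]=49
XOR R3, 10 → R3=49^10=59
LOAD R5, [12] → R5=M[12]=49
SUB R5, R6 → R5=49-35=14
NEG R5 → R5=-(14)=-14
ADD R3, 5 → R3=59+5=64
STORE R6, [60] → M[60]=35
halt.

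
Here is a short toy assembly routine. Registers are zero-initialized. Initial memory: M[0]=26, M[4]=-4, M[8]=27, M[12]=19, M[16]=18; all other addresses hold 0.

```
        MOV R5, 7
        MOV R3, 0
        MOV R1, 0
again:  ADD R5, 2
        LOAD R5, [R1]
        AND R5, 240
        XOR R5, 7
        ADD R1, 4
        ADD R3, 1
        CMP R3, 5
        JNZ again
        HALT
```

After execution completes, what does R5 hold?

MOV R5, 7 → R5=7
MOV R3, 0 → R3=0
MOV R1, 0 → R1=0
ADD R5, 2 → R5=7+2=9
LOAD R5, [R1] → R5=M[0]=26
AND R5, 240 → R5=26&240=16
XOR R5, 7 → R5=16^7=23
ADD R1, 4 → R1=0+4=4
ADD R3, 1 → R3=0+1=1
CMP R3, 5  (cmp 1,5)
JNZ again: taken
ADD R5, 2 → R5=23+2=25
LOAD R5, [R1] → R5=M[4]=-4
AND R5, 240 → R5=(-4)&240=240
XOR R5, 7 → R5=240^7=247
ADD R1, 4 → R1=4+4=8
ADD R3, 1 → R3=1+1=2
CMP R3, 5  (cmp 2,5)
JNZ again: taken
ADD R5, 2 → R5=247+2=249
LOAD R5, [R1] → R5=M[8]=27
AND R5, 240 → R5=27&240=16
XOR R5, 7 → R5=16^7=23
ADD R1, 4 → R1=8+4=12
ADD R3, 1 → R3=2+1=3
CMP R3, 5  (cmp 3,5)
JNZ again: taken
ADD R5, 2 → R5=23+2=25
LOAD R5, [R1] → R5=M[12]=19
AND R5, 240 → R5=19&240=16
XOR R5, 7 → R5=16^7=23
ADD R1, 4 → R1=12+4=16
ADD R3, 1 → R3=3+1=4
CMP R3, 5  (cmp 4,5)
JNZ again: taken
ADD R5, 2 → R5=23+2=25
LOAD R5, [R1] → R5=M[16]=18
AND R5, 240 → R5=18&240=16
XOR R5, 7 → R5=16^7=23
ADD R1, 4 → R1=16+4=20
ADD R3, 1 → R3=4+1=5
CMP R3, 5  (cmp 5,5)
JNZ again: not taken
halt.

23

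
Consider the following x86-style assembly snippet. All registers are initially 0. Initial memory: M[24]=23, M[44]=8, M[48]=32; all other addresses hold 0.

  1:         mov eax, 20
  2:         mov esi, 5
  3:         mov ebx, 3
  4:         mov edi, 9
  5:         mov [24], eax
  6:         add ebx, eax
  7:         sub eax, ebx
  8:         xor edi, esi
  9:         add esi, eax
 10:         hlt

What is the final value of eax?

-3

eax=20
esi=5
ebx=3
edi=9
mov [24], eax → M[24]=20
ebx=3+20=23
eax=20-23=-3
edi=9^5=12
esi=5+(-3)=2
halt.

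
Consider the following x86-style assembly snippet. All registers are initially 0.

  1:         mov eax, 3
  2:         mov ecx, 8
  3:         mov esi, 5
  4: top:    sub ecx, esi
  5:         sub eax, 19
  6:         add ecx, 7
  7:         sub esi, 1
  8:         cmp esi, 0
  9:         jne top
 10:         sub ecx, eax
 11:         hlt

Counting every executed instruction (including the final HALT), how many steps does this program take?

after mov eax, 3: eax=3
after mov ecx, 8: ecx=8
after mov esi, 5: esi=5
after sub ecx, esi: ecx=8-5=3
after sub eax, 19: eax=3-19=-16
after add ecx, 7: ecx=3+7=10
after sub esi, 1: esi=5-1=4
cmp esi, 0  (cmp 4,0)
jne top: taken
after sub ecx, esi: ecx=10-4=6
after sub eax, 19: eax=(-16)-19=-35
after add ecx, 7: ecx=6+7=13
after sub esi, 1: esi=4-1=3
cmp esi, 0  (cmp 3,0)
jne top: taken
after sub ecx, esi: ecx=13-3=10
after sub eax, 19: eax=(-35)-19=-54
after add ecx, 7: ecx=10+7=17
after sub esi, 1: esi=3-1=2
cmp esi, 0  (cmp 2,0)
jne top: taken
after sub ecx, esi: ecx=17-2=15
after sub eax, 19: eax=(-54)-19=-73
after add ecx, 7: ecx=15+7=22
after sub esi, 1: esi=2-1=1
cmp esi, 0  (cmp 1,0)
jne top: taken
after sub ecx, esi: ecx=22-1=21
after sub eax, 19: eax=(-73)-19=-92
after add ecx, 7: ecx=21+7=28
after sub esi, 1: esi=1-1=0
cmp esi, 0  (cmp 0,0)
jne top: not taken
after sub ecx, eax: ecx=28-(-92)=120
halt.
Total executed instructions: 35.

35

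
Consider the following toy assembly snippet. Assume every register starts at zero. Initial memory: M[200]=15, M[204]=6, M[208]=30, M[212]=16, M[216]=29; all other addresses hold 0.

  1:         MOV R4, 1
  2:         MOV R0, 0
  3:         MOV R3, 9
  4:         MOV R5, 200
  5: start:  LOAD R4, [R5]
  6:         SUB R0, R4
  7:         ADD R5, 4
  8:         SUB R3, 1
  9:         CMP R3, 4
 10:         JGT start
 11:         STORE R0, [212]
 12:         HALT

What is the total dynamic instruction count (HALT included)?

R4=1
R0=0
R3=9
R5=200
R4=M[200]=15
R0=0-15=-15
R5=200+4=204
R3=9-1=8
CMP R3, 4  (cmp 8,4)
JGT start: taken
R4=M[204]=6
R0=(-15)-6=-21
R5=204+4=208
R3=8-1=7
CMP R3, 4  (cmp 7,4)
JGT start: taken
R4=M[208]=30
R0=(-21)-30=-51
R5=208+4=212
R3=7-1=6
CMP R3, 4  (cmp 6,4)
JGT start: taken
R4=M[212]=16
R0=(-51)-16=-67
R5=212+4=216
R3=6-1=5
CMP R3, 4  (cmp 5,4)
JGT start: taken
R4=M[216]=29
R0=(-67)-29=-96
R5=216+4=220
R3=5-1=4
CMP R3, 4  (cmp 4,4)
JGT start: not taken
STORE R0, [212] → M[212]=-96
halt.
Total executed instructions: 36.

36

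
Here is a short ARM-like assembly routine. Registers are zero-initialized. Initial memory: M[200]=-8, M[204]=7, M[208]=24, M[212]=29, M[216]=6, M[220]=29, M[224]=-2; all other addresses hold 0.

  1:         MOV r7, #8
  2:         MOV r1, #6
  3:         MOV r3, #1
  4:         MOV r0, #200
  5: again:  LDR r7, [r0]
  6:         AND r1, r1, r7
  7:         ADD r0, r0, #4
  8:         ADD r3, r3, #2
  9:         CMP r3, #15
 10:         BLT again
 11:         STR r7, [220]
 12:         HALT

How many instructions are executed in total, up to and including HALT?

48

MOV r7, #8 → r7=8
MOV r1, #6 → r1=6
MOV r3, #1 → r3=1
MOV r0, #200 → r0=200
LDR r7, [r0] → r7=M[200]=-8
AND r1, r1, r7 → r1=6&(-8)=0
ADD r0, r0, #4 → r0=200+4=204
ADD r3, r3, #2 → r3=1+2=3
CMP r3, #15  (cmp 3,15)
BLT again: taken
LDR r7, [r0] → r7=M[204]=7
AND r1, r1, r7 → r1=0&7=0
ADD r0, r0, #4 → r0=204+4=208
ADD r3, r3, #2 → r3=3+2=5
CMP r3, #15  (cmp 5,15)
BLT again: taken
LDR r7, [r0] → r7=M[208]=24
AND r1, r1, r7 → r1=0&24=0
ADD r0, r0, #4 → r0=208+4=212
ADD r3, r3, #2 → r3=5+2=7
CMP r3, #15  (cmp 7,15)
BLT again: taken
LDR r7, [r0] → r7=M[212]=29
AND r1, r1, r7 → r1=0&29=0
ADD r0, r0, #4 → r0=212+4=216
ADD r3, r3, #2 → r3=7+2=9
CMP r3, #15  (cmp 9,15)
BLT again: taken
LDR r7, [r0] → r7=M[216]=6
AND r1, r1, r7 → r1=0&6=0
ADD r0, r0, #4 → r0=216+4=220
ADD r3, r3, #2 → r3=9+2=11
CMP r3, #15  (cmp 11,15)
BLT again: taken
LDR r7, [r0] → r7=M[220]=29
AND r1, r1, r7 → r1=0&29=0
ADD r0, r0, #4 → r0=220+4=224
ADD r3, r3, #2 → r3=11+2=13
CMP r3, #15  (cmp 13,15)
BLT again: taken
LDR r7, [r0] → r7=M[224]=-2
AND r1, r1, r7 → r1=0&(-2)=0
ADD r0, r0, #4 → r0=224+4=228
ADD r3, r3, #2 → r3=13+2=15
CMP r3, #15  (cmp 15,15)
BLT again: not taken
STR r7, [220] → M[220]=-2
halt.
Total executed instructions: 48.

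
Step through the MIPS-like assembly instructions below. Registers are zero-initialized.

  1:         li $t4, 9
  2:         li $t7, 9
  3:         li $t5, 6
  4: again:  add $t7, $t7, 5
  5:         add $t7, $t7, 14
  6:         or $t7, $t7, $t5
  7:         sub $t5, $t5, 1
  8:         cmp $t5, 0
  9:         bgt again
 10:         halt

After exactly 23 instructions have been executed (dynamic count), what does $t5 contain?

after li $t4, 9: $t4=9
after li $t7, 9: $t7=9
after li $t5, 6: $t5=6
after add $t7, $t7, 5: $t7=9+5=14
after add $t7, $t7, 14: $t7=14+14=28
after or $t7, $t7, $t5: $t7=28|6=30
after sub $t5, $t5, 1: $t5=6-1=5
cmp $t5, 0  (cmp 5,0)
bgt again: taken
after add $t7, $t7, 5: $t7=30+5=35
after add $t7, $t7, 14: $t7=35+14=49
after or $t7, $t7, $t5: $t7=49|5=53
after sub $t5, $t5, 1: $t5=5-1=4
cmp $t5, 0  (cmp 4,0)
bgt again: taken
after add $t7, $t7, 5: $t7=53+5=58
after add $t7, $t7, 14: $t7=58+14=72
after or $t7, $t7, $t5: $t7=72|4=76
after sub $t5, $t5, 1: $t5=4-1=3
cmp $t5, 0  (cmp 3,0)
bgt again: taken
after add $t7, $t7, 5: $t7=76+5=81
after add $t7, $t7, 14: $t7=81+14=95
After step 23: $t5 = 3.

3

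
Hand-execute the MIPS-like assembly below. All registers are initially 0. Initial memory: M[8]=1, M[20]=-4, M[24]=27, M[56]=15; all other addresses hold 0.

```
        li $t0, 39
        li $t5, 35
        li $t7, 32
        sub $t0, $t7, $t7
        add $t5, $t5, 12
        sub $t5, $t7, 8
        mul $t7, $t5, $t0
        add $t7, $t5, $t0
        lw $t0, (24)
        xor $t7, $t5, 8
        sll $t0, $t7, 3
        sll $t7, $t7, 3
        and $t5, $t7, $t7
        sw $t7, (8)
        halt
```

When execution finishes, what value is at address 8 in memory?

128

$t0=39
$t5=35
$t7=32
$t0=32-32=0
$t5=35+12=47
$t5=32-8=24
$t7=24*0=0
$t7=24+0=24
$t0=M[24]=27
$t7=24^8=16
$t0=16<<3=128
$t7=16<<3=128
$t5=128&128=128
sw $t7, (8) → M[8]=128
halt.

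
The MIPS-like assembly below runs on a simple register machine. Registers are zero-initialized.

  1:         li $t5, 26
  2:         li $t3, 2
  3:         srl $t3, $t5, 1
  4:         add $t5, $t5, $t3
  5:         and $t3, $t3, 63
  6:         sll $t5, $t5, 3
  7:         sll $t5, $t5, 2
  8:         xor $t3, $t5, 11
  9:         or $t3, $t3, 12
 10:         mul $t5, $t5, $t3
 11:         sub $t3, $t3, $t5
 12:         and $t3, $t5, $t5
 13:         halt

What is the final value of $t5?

after li $t5, 26: $t5=26
after li $t3, 2: $t3=2
after srl $t3, $t5, 1: $t3=26>>1=13
after add $t5, $t5, $t3: $t5=26+13=39
after and $t3, $t3, 63: $t3=13&63=13
after sll $t5, $t5, 3: $t5=39<<3=312
after sll $t5, $t5, 2: $t5=312<<2=1248
after xor $t3, $t5, 11: $t3=1248^11=1259
after or $t3, $t3, 12: $t3=1259|12=1263
after mul $t5, $t5, $t3: $t5=1248*1263=1576224
after sub $t3, $t3, $t5: $t3=1263-1576224=-1574961
after and $t3, $t5, $t5: $t3=1576224&1576224=1576224
halt.

1576224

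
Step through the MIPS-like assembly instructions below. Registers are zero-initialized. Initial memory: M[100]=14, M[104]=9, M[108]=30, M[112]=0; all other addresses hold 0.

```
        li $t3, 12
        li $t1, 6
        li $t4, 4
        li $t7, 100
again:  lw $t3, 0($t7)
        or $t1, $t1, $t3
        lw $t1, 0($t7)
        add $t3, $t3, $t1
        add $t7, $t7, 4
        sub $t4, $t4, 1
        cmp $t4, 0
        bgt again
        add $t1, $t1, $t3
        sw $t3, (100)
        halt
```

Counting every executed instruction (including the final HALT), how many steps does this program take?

39

li $t3, 12 → $t3=12
li $t1, 6 → $t1=6
li $t4, 4 → $t4=4
li $t7, 100 → $t7=100
lw $t3, 0($t7) → $t3=M[100]=14
or $t1, $t1, $t3 → $t1=6|14=14
lw $t1, 0($t7) → $t1=M[100]=14
add $t3, $t3, $t1 → $t3=14+14=28
add $t7, $t7, 4 → $t7=100+4=104
sub $t4, $t4, 1 → $t4=4-1=3
cmp $t4, 0  (cmp 3,0)
bgt again: taken
lw $t3, 0($t7) → $t3=M[104]=9
or $t1, $t1, $t3 → $t1=14|9=15
lw $t1, 0($t7) → $t1=M[104]=9
add $t3, $t3, $t1 → $t3=9+9=18
add $t7, $t7, 4 → $t7=104+4=108
sub $t4, $t4, 1 → $t4=3-1=2
cmp $t4, 0  (cmp 2,0)
bgt again: taken
lw $t3, 0($t7) → $t3=M[108]=30
or $t1, $t1, $t3 → $t1=9|30=31
lw $t1, 0($t7) → $t1=M[108]=30
add $t3, $t3, $t1 → $t3=30+30=60
add $t7, $t7, 4 → $t7=108+4=112
sub $t4, $t4, 1 → $t4=2-1=1
cmp $t4, 0  (cmp 1,0)
bgt again: taken
lw $t3, 0($t7) → $t3=M[112]=0
or $t1, $t1, $t3 → $t1=30|0=30
lw $t1, 0($t7) → $t1=M[112]=0
add $t3, $t3, $t1 → $t3=0+0=0
add $t7, $t7, 4 → $t7=112+4=116
sub $t4, $t4, 1 → $t4=1-1=0
cmp $t4, 0  (cmp 0,0)
bgt again: not taken
add $t1, $t1, $t3 → $t1=0+0=0
sw $t3, (100) → M[100]=0
halt.
Total executed instructions: 39.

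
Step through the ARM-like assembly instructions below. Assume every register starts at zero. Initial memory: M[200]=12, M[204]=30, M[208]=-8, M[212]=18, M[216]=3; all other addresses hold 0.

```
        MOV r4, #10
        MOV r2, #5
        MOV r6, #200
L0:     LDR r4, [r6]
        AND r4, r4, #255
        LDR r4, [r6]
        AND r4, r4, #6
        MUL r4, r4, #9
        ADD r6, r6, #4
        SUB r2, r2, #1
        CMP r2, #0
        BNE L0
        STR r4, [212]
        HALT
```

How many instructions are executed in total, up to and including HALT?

MOV r4, #10 → r4=10
MOV r2, #5 → r2=5
MOV r6, #200 → r6=200
LDR r4, [r6] → r4=M[200]=12
AND r4, r4, #255 → r4=12&255=12
LDR r4, [r6] → r4=M[200]=12
AND r4, r4, #6 → r4=12&6=4
MUL r4, r4, #9 → r4=4*9=36
ADD r6, r6, #4 → r6=200+4=204
SUB r2, r2, #1 → r2=5-1=4
CMP r2, #0  (cmp 4,0)
BNE L0: taken
LDR r4, [r6] → r4=M[204]=30
AND r4, r4, #255 → r4=30&255=30
LDR r4, [r6] → r4=M[204]=30
AND r4, r4, #6 → r4=30&6=6
MUL r4, r4, #9 → r4=6*9=54
ADD r6, r6, #4 → r6=204+4=208
SUB r2, r2, #1 → r2=4-1=3
CMP r2, #0  (cmp 3,0)
BNE L0: taken
LDR r4, [r6] → r4=M[208]=-8
AND r4, r4, #255 → r4=(-8)&255=248
LDR r4, [r6] → r4=M[208]=-8
AND r4, r4, #6 → r4=(-8)&6=0
MUL r4, r4, #9 → r4=0*9=0
ADD r6, r6, #4 → r6=208+4=212
SUB r2, r2, #1 → r2=3-1=2
CMP r2, #0  (cmp 2,0)
BNE L0: taken
LDR r4, [r6] → r4=M[212]=18
AND r4, r4, #255 → r4=18&255=18
LDR r4, [r6] → r4=M[212]=18
AND r4, r4, #6 → r4=18&6=2
MUL r4, r4, #9 → r4=2*9=18
ADD r6, r6, #4 → r6=212+4=216
SUB r2, r2, #1 → r2=2-1=1
CMP r2, #0  (cmp 1,0)
BNE L0: taken
LDR r4, [r6] → r4=M[216]=3
AND r4, r4, #255 → r4=3&255=3
LDR r4, [r6] → r4=M[216]=3
AND r4, r4, #6 → r4=3&6=2
MUL r4, r4, #9 → r4=2*9=18
ADD r6, r6, #4 → r6=216+4=220
SUB r2, r2, #1 → r2=1-1=0
CMP r2, #0  (cmp 0,0)
BNE L0: not taken
STR r4, [212] → M[212]=18
halt.
Total executed instructions: 50.

50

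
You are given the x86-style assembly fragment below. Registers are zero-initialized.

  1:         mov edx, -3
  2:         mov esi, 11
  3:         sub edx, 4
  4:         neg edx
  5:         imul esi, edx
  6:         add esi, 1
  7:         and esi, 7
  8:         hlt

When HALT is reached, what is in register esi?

edx=-3
esi=11
edx=(-3)-4=-7
edx=-(-7)=7
esi=11*7=77
esi=77+1=78
esi=78&7=6
halt.

6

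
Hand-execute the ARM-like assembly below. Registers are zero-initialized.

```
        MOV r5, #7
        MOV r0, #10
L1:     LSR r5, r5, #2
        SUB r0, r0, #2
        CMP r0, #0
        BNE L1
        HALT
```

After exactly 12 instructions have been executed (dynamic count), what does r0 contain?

4

after MOV r5, #7: r5=7
after MOV r0, #10: r0=10
after LSR r5, r5, #2: r5=7>>2=1
after SUB r0, r0, #2: r0=10-2=8
CMP r0, #0  (cmp 8,0)
BNE L1: taken
after LSR r5, r5, #2: r5=1>>2=0
after SUB r0, r0, #2: r0=8-2=6
CMP r0, #0  (cmp 6,0)
BNE L1: taken
after LSR r5, r5, #2: r5=0>>2=0
after SUB r0, r0, #2: r0=6-2=4
After step 12: r0 = 4.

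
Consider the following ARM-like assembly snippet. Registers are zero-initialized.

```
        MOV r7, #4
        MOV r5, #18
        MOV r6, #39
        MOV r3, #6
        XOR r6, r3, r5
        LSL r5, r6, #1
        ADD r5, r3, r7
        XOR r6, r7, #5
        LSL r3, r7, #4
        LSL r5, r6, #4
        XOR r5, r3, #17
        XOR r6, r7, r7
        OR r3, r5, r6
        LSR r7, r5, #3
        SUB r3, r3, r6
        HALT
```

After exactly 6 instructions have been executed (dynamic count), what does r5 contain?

after MOV r7, #4: r7=4
after MOV r5, #18: r5=18
after MOV r6, #39: r6=39
after MOV r3, #6: r3=6
after XOR r6, r3, r5: r6=6^18=20
after LSL r5, r6, #1: r5=20<<1=40
After step 6: r5 = 40.

40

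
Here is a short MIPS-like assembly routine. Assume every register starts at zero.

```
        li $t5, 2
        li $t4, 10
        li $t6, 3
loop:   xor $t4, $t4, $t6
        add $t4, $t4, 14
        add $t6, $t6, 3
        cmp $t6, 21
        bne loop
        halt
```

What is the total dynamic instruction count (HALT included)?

li $t5, 2 → $t5=2
li $t4, 10 → $t4=10
li $t6, 3 → $t6=3
xor $t4, $t4, $t6 → $t4=10^3=9
add $t4, $t4, 14 → $t4=9+14=23
add $t6, $t6, 3 → $t6=3+3=6
cmp $t6, 21  (cmp 6,21)
bne loop: taken
xor $t4, $t4, $t6 → $t4=23^6=17
add $t4, $t4, 14 → $t4=17+14=31
add $t6, $t6, 3 → $t6=6+3=9
cmp $t6, 21  (cmp 9,21)
bne loop: taken
xor $t4, $t4, $t6 → $t4=31^9=22
add $t4, $t4, 14 → $t4=22+14=36
add $t6, $t6, 3 → $t6=9+3=12
cmp $t6, 21  (cmp 12,21)
bne loop: taken
xor $t4, $t4, $t6 → $t4=36^12=40
add $t4, $t4, 14 → $t4=40+14=54
add $t6, $t6, 3 → $t6=12+3=15
cmp $t6, 21  (cmp 15,21)
bne loop: taken
xor $t4, $t4, $t6 → $t4=54^15=57
add $t4, $t4, 14 → $t4=57+14=71
add $t6, $t6, 3 → $t6=15+3=18
cmp $t6, 21  (cmp 18,21)
bne loop: taken
xor $t4, $t4, $t6 → $t4=71^18=85
add $t4, $t4, 14 → $t4=85+14=99
add $t6, $t6, 3 → $t6=18+3=21
cmp $t6, 21  (cmp 21,21)
bne loop: not taken
halt.
Total executed instructions: 34.

34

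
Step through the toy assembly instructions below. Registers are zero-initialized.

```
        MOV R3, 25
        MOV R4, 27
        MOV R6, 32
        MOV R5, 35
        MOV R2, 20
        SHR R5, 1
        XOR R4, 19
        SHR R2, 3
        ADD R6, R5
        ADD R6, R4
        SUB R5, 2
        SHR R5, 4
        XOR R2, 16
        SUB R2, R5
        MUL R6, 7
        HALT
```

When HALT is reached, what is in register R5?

0

after MOV R3, 25: R3=25
after MOV R4, 27: R4=27
after MOV R6, 32: R6=32
after MOV R5, 35: R5=35
after MOV R2, 20: R2=20
after SHR R5, 1: R5=35>>1=17
after XOR R4, 19: R4=27^19=8
after SHR R2, 3: R2=20>>3=2
after ADD R6, R5: R6=32+17=49
after ADD R6, R4: R6=49+8=57
after SUB R5, 2: R5=17-2=15
after SHR R5, 4: R5=15>>4=0
after XOR R2, 16: R2=2^16=18
after SUB R2, R5: R2=18-0=18
after MUL R6, 7: R6=57*7=399
halt.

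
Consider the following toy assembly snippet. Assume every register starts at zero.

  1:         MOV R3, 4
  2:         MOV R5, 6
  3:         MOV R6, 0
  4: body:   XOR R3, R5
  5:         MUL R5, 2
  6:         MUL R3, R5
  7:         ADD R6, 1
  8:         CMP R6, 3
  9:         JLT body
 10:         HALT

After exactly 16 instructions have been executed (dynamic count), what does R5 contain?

MOV R3, 4 → R3=4
MOV R5, 6 → R5=6
MOV R6, 0 → R6=0
XOR R3, R5 → R3=4^6=2
MUL R5, 2 → R5=6*2=12
MUL R3, R5 → R3=2*12=24
ADD R6, 1 → R6=0+1=1
CMP R6, 3  (cmp 1,3)
JLT body: taken
XOR R3, R5 → R3=24^12=20
MUL R5, 2 → R5=12*2=24
MUL R3, R5 → R3=20*24=480
ADD R6, 1 → R6=1+1=2
CMP R6, 3  (cmp 2,3)
JLT body: taken
XOR R3, R5 → R3=480^24=504
After step 16: R5 = 24.

24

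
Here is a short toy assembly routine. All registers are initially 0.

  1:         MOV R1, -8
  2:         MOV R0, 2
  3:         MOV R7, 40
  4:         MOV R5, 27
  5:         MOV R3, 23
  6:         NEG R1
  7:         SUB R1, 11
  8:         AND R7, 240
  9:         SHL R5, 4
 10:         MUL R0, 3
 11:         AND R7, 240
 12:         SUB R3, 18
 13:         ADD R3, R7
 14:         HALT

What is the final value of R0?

6

MOV R1, -8 → R1=-8
MOV R0, 2 → R0=2
MOV R7, 40 → R7=40
MOV R5, 27 → R5=27
MOV R3, 23 → R3=23
NEG R1 → R1=-(-8)=8
SUB R1, 11 → R1=8-11=-3
AND R7, 240 → R7=40&240=32
SHL R5, 4 → R5=27<<4=432
MUL R0, 3 → R0=2*3=6
AND R7, 240 → R7=32&240=32
SUB R3, 18 → R3=23-18=5
ADD R3, R7 → R3=5+32=37
halt.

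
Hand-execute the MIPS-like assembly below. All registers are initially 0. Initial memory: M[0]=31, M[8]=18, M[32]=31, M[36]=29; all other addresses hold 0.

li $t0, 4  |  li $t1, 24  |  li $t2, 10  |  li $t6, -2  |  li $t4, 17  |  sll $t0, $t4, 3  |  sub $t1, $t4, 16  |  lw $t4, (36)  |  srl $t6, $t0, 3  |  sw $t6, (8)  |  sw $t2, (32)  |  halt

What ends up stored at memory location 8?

after li $t0, 4: $t0=4
after li $t1, 24: $t1=24
after li $t2, 10: $t2=10
after li $t6, -2: $t6=-2
after li $t4, 17: $t4=17
after sll $t0, $t4, 3: $t0=17<<3=136
after sub $t1, $t4, 16: $t1=17-16=1
after lw $t4, (36): $t4=M[36]=29
after srl $t6, $t0, 3: $t6=136>>3=17
sw $t6, (8) → M[8]=17
sw $t2, (32) → M[32]=10
halt.

17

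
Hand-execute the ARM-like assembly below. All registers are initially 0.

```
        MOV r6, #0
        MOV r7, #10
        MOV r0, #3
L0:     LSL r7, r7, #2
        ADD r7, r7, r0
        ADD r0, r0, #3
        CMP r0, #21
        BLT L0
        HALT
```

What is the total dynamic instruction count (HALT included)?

34

r6=0
r7=10
r0=3
r7=10<<2=40
r7=40+3=43
r0=3+3=6
CMP r0, #21  (cmp 6,21)
BLT L0: taken
r7=43<<2=172
r7=172+6=178
r0=6+3=9
CMP r0, #21  (cmp 9,21)
BLT L0: taken
r7=178<<2=712
r7=712+9=721
r0=9+3=12
CMP r0, #21  (cmp 12,21)
BLT L0: taken
r7=721<<2=2884
r7=2884+12=2896
r0=12+3=15
CMP r0, #21  (cmp 15,21)
BLT L0: taken
r7=2896<<2=11584
r7=11584+15=11599
r0=15+3=18
CMP r0, #21  (cmp 18,21)
BLT L0: taken
r7=11599<<2=46396
r7=46396+18=46414
r0=18+3=21
CMP r0, #21  (cmp 21,21)
BLT L0: not taken
halt.
Total executed instructions: 34.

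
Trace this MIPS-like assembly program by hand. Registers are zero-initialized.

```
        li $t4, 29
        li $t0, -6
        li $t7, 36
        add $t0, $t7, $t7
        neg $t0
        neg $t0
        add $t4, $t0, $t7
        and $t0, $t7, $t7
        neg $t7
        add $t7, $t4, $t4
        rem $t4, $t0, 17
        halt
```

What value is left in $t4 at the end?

li $t4, 29 → $t4=29
li $t0, -6 → $t0=-6
li $t7, 36 → $t7=36
add $t0, $t7, $t7 → $t0=36+36=72
neg $t0 → $t0=-(72)=-72
neg $t0 → $t0=-(-72)=72
add $t4, $t0, $t7 → $t4=72+36=108
and $t0, $t7, $t7 → $t0=36&36=36
neg $t7 → $t7=-(36)=-36
add $t7, $t4, $t4 → $t7=108+108=216
rem $t4, $t0, 17 → $t4=36%17=2
halt.

2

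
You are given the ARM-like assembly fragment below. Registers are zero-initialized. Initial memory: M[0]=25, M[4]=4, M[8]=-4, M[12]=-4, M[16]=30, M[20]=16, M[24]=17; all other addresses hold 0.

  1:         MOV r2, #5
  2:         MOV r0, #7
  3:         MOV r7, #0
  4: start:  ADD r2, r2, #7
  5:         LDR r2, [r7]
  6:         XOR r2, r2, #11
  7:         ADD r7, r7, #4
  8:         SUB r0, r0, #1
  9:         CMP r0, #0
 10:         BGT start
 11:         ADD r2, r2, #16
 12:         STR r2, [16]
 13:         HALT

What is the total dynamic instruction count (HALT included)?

55

r2=5
r0=7
r7=0
r2=5+7=12
r2=M[0]=25
r2=25^11=18
r7=0+4=4
r0=7-1=6
CMP r0, #0  (cmp 6,0)
BGT start: taken
r2=18+7=25
r2=M[4]=4
r2=4^11=15
r7=4+4=8
r0=6-1=5
CMP r0, #0  (cmp 5,0)
BGT start: taken
r2=15+7=22
r2=M[8]=-4
r2=(-4)^11=-9
r7=8+4=12
r0=5-1=4
CMP r0, #0  (cmp 4,0)
BGT start: taken
r2=(-9)+7=-2
r2=M[12]=-4
r2=(-4)^11=-9
r7=12+4=16
r0=4-1=3
CMP r0, #0  (cmp 3,0)
BGT start: taken
r2=(-9)+7=-2
r2=M[16]=30
r2=30^11=21
r7=16+4=20
r0=3-1=2
CMP r0, #0  (cmp 2,0)
BGT start: taken
r2=21+7=28
r2=M[20]=16
r2=16^11=27
r7=20+4=24
r0=2-1=1
CMP r0, #0  (cmp 1,0)
BGT start: taken
r2=27+7=34
r2=M[24]=17
r2=17^11=26
r7=24+4=28
r0=1-1=0
CMP r0, #0  (cmp 0,0)
BGT start: not taken
r2=26+16=42
STR r2, [16] → M[16]=42
halt.
Total executed instructions: 55.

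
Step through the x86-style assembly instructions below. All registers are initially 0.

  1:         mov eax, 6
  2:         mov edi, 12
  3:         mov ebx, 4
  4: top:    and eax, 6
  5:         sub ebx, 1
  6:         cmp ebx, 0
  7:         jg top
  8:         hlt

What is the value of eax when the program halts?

6

mov eax, 6 → eax=6
mov edi, 12 → edi=12
mov ebx, 4 → ebx=4
and eax, 6 → eax=6&6=6
sub ebx, 1 → ebx=4-1=3
cmp ebx, 0  (cmp 3,0)
jg top: taken
and eax, 6 → eax=6&6=6
sub ebx, 1 → ebx=3-1=2
cmp ebx, 0  (cmp 2,0)
jg top: taken
and eax, 6 → eax=6&6=6
sub ebx, 1 → ebx=2-1=1
cmp ebx, 0  (cmp 1,0)
jg top: taken
and eax, 6 → eax=6&6=6
sub ebx, 1 → ebx=1-1=0
cmp ebx, 0  (cmp 0,0)
jg top: not taken
halt.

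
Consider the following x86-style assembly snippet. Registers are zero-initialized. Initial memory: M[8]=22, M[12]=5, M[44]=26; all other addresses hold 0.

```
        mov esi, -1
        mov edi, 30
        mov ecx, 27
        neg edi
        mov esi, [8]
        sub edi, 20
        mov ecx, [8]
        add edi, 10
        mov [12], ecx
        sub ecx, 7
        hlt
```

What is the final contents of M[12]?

mov esi, -1 → esi=-1
mov edi, 30 → edi=30
mov ecx, 27 → ecx=27
neg edi → edi=-(30)=-30
mov esi, [8] → esi=M[8]=22
sub edi, 20 → edi=(-30)-20=-50
mov ecx, [8] → ecx=M[8]=22
add edi, 10 → edi=(-50)+10=-40
mov [12], ecx → M[12]=22
sub ecx, 7 → ecx=22-7=15
halt.

22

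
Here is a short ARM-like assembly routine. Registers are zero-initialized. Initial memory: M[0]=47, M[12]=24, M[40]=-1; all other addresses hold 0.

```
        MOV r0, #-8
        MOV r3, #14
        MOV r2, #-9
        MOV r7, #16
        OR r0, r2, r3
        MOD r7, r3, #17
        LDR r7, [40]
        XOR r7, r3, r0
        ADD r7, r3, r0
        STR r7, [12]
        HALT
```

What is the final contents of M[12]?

13

r0=-8
r3=14
r2=-9
r7=16
r0=(-9)|14=-1
r7=14%17=14
r7=M[40]=-1
r7=14^(-1)=-15
r7=14+(-1)=13
STR r7, [12] → M[12]=13
halt.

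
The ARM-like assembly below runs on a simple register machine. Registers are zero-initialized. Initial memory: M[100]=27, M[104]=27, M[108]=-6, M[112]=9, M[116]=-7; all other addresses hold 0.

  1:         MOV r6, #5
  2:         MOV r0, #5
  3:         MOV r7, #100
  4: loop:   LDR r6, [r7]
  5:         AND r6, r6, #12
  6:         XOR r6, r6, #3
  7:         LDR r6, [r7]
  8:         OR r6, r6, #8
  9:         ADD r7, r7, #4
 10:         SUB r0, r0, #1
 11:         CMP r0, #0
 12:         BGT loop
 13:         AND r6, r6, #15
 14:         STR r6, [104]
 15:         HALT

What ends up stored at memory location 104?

MOV r6, #5 → r6=5
MOV r0, #5 → r0=5
MOV r7, #100 → r7=100
LDR r6, [r7] → r6=M[100]=27
AND r6, r6, #12 → r6=27&12=8
XOR r6, r6, #3 → r6=8^3=11
LDR r6, [r7] → r6=M[100]=27
OR r6, r6, #8 → r6=27|8=27
ADD r7, r7, #4 → r7=100+4=104
SUB r0, r0, #1 → r0=5-1=4
CMP r0, #0  (cmp 4,0)
BGT loop: taken
LDR r6, [r7] → r6=M[104]=27
AND r6, r6, #12 → r6=27&12=8
XOR r6, r6, #3 → r6=8^3=11
LDR r6, [r7] → r6=M[104]=27
OR r6, r6, #8 → r6=27|8=27
ADD r7, r7, #4 → r7=104+4=108
SUB r0, r0, #1 → r0=4-1=3
CMP r0, #0  (cmp 3,0)
BGT loop: taken
LDR r6, [r7] → r6=M[108]=-6
AND r6, r6, #12 → r6=(-6)&12=8
XOR r6, r6, #3 → r6=8^3=11
LDR r6, [r7] → r6=M[108]=-6
OR r6, r6, #8 → r6=(-6)|8=-6
ADD r7, r7, #4 → r7=108+4=112
SUB r0, r0, #1 → r0=3-1=2
CMP r0, #0  (cmp 2,0)
BGT loop: taken
LDR r6, [r7] → r6=M[112]=9
AND r6, r6, #12 → r6=9&12=8
XOR r6, r6, #3 → r6=8^3=11
LDR r6, [r7] → r6=M[112]=9
OR r6, r6, #8 → r6=9|8=9
ADD r7, r7, #4 → r7=112+4=116
SUB r0, r0, #1 → r0=2-1=1
CMP r0, #0  (cmp 1,0)
BGT loop: taken
LDR r6, [r7] → r6=M[116]=-7
AND r6, r6, #12 → r6=(-7)&12=8
XOR r6, r6, #3 → r6=8^3=11
LDR r6, [r7] → r6=M[116]=-7
OR r6, r6, #8 → r6=(-7)|8=-7
ADD r7, r7, #4 → r7=116+4=120
SUB r0, r0, #1 → r0=1-1=0
CMP r0, #0  (cmp 0,0)
BGT loop: not taken
AND r6, r6, #15 → r6=(-7)&15=9
STR r6, [104] → M[104]=9
halt.

9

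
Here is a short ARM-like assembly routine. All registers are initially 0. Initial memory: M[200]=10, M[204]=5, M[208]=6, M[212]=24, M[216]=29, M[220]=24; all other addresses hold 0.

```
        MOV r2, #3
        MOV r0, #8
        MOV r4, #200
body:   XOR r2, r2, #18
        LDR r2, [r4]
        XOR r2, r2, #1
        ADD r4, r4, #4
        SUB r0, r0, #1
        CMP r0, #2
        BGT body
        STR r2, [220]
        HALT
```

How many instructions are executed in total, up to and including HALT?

47

after MOV r2, #3: r2=3
after MOV r0, #8: r0=8
after MOV r4, #200: r4=200
after XOR r2, r2, #18: r2=3^18=17
after LDR r2, [r4]: r2=M[200]=10
after XOR r2, r2, #1: r2=10^1=11
after ADD r4, r4, #4: r4=200+4=204
after SUB r0, r0, #1: r0=8-1=7
CMP r0, #2  (cmp 7,2)
BGT body: taken
after XOR r2, r2, #18: r2=11^18=25
after LDR r2, [r4]: r2=M[204]=5
after XOR r2, r2, #1: r2=5^1=4
after ADD r4, r4, #4: r4=204+4=208
after SUB r0, r0, #1: r0=7-1=6
CMP r0, #2  (cmp 6,2)
BGT body: taken
after XOR r2, r2, #18: r2=4^18=22
after LDR r2, [r4]: r2=M[208]=6
after XOR r2, r2, #1: r2=6^1=7
after ADD r4, r4, #4: r4=208+4=212
after SUB r0, r0, #1: r0=6-1=5
CMP r0, #2  (cmp 5,2)
BGT body: taken
after XOR r2, r2, #18: r2=7^18=21
after LDR r2, [r4]: r2=M[212]=24
after XOR r2, r2, #1: r2=24^1=25
after ADD r4, r4, #4: r4=212+4=216
after SUB r0, r0, #1: r0=5-1=4
CMP r0, #2  (cmp 4,2)
BGT body: taken
after XOR r2, r2, #18: r2=25^18=11
after LDR r2, [r4]: r2=M[216]=29
after XOR r2, r2, #1: r2=29^1=28
after ADD r4, r4, #4: r4=216+4=220
after SUB r0, r0, #1: r0=4-1=3
CMP r0, #2  (cmp 3,2)
BGT body: taken
after XOR r2, r2, #18: r2=28^18=14
after LDR r2, [r4]: r2=M[220]=24
after XOR r2, r2, #1: r2=24^1=25
after ADD r4, r4, #4: r4=220+4=224
after SUB r0, r0, #1: r0=3-1=2
CMP r0, #2  (cmp 2,2)
BGT body: not taken
STR r2, [220] → M[220]=25
halt.
Total executed instructions: 47.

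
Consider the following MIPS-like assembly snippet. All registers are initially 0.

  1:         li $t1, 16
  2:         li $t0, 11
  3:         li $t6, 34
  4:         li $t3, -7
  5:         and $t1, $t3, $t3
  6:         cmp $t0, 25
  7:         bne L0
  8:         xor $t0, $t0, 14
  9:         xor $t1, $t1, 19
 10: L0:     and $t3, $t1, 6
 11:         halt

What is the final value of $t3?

$t1=16
$t0=11
$t6=34
$t3=-7
$t1=(-7)&(-7)=-7
cmp $t0, 25  (cmp 11,25)
bne L0: taken
$t3=(-7)&6=0
halt.

0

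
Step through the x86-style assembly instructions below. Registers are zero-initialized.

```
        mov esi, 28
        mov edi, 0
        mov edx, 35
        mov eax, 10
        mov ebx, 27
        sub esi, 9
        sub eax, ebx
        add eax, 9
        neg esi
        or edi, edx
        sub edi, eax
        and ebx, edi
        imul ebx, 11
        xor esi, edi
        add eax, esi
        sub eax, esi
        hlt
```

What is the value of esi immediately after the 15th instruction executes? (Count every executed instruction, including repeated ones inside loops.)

-58

esi=28
edi=0
edx=35
eax=10
ebx=27
esi=28-9=19
eax=10-27=-17
eax=(-17)+9=-8
esi=-(19)=-19
edi=0|35=35
edi=35-(-8)=43
ebx=27&43=11
ebx=11*11=121
esi=(-19)^43=-58
eax=(-8)+(-58)=-66
After step 15: esi = -58.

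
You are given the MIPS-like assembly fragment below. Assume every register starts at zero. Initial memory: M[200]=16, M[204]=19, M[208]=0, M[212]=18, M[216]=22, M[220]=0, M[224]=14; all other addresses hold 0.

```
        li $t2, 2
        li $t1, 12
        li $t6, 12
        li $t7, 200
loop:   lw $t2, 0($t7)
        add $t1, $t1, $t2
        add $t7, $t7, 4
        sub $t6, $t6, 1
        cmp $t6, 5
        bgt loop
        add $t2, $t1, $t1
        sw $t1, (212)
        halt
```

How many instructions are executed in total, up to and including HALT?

li $t2, 2 → $t2=2
li $t1, 12 → $t1=12
li $t6, 12 → $t6=12
li $t7, 200 → $t7=200
lw $t2, 0($t7) → $t2=M[200]=16
add $t1, $t1, $t2 → $t1=12+16=28
add $t7, $t7, 4 → $t7=200+4=204
sub $t6, $t6, 1 → $t6=12-1=11
cmp $t6, 5  (cmp 11,5)
bgt loop: taken
lw $t2, 0($t7) → $t2=M[204]=19
add $t1, $t1, $t2 → $t1=28+19=47
add $t7, $t7, 4 → $t7=204+4=208
sub $t6, $t6, 1 → $t6=11-1=10
cmp $t6, 5  (cmp 10,5)
bgt loop: taken
lw $t2, 0($t7) → $t2=M[208]=0
add $t1, $t1, $t2 → $t1=47+0=47
add $t7, $t7, 4 → $t7=208+4=212
sub $t6, $t6, 1 → $t6=10-1=9
cmp $t6, 5  (cmp 9,5)
bgt loop: taken
lw $t2, 0($t7) → $t2=M[212]=18
add $t1, $t1, $t2 → $t1=47+18=65
add $t7, $t7, 4 → $t7=212+4=216
sub $t6, $t6, 1 → $t6=9-1=8
cmp $t6, 5  (cmp 8,5)
bgt loop: taken
lw $t2, 0($t7) → $t2=M[216]=22
add $t1, $t1, $t2 → $t1=65+22=87
add $t7, $t7, 4 → $t7=216+4=220
sub $t6, $t6, 1 → $t6=8-1=7
cmp $t6, 5  (cmp 7,5)
bgt loop: taken
lw $t2, 0($t7) → $t2=M[220]=0
add $t1, $t1, $t2 → $t1=87+0=87
add $t7, $t7, 4 → $t7=220+4=224
sub $t6, $t6, 1 → $t6=7-1=6
cmp $t6, 5  (cmp 6,5)
bgt loop: taken
lw $t2, 0($t7) → $t2=M[224]=14
add $t1, $t1, $t2 → $t1=87+14=101
add $t7, $t7, 4 → $t7=224+4=228
sub $t6, $t6, 1 → $t6=6-1=5
cmp $t6, 5  (cmp 5,5)
bgt loop: not taken
add $t2, $t1, $t1 → $t2=101+101=202
sw $t1, (212) → M[212]=101
halt.
Total executed instructions: 49.

49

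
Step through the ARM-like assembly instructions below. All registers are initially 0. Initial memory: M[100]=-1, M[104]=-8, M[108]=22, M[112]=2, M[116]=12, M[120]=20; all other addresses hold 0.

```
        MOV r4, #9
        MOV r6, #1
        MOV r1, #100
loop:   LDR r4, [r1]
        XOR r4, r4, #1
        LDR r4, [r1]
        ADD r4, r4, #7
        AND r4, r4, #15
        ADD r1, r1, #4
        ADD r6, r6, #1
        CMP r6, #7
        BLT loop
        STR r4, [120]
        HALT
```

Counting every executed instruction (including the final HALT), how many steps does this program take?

MOV r4, #9 → r4=9
MOV r6, #1 → r6=1
MOV r1, #100 → r1=100
LDR r4, [r1] → r4=M[100]=-1
XOR r4, r4, #1 → r4=(-1)^1=-2
LDR r4, [r1] → r4=M[100]=-1
ADD r4, r4, #7 → r4=(-1)+7=6
AND r4, r4, #15 → r4=6&15=6
ADD r1, r1, #4 → r1=100+4=104
ADD r6, r6, #1 → r6=1+1=2
CMP r6, #7  (cmp 2,7)
BLT loop: taken
LDR r4, [r1] → r4=M[104]=-8
XOR r4, r4, #1 → r4=(-8)^1=-7
LDR r4, [r1] → r4=M[104]=-8
ADD r4, r4, #7 → r4=(-8)+7=-1
AND r4, r4, #15 → r4=(-1)&15=15
ADD r1, r1, #4 → r1=104+4=108
ADD r6, r6, #1 → r6=2+1=3
CMP r6, #7  (cmp 3,7)
BLT loop: taken
LDR r4, [r1] → r4=M[108]=22
XOR r4, r4, #1 → r4=22^1=23
LDR r4, [r1] → r4=M[108]=22
ADD r4, r4, #7 → r4=22+7=29
AND r4, r4, #15 → r4=29&15=13
ADD r1, r1, #4 → r1=108+4=112
ADD r6, r6, #1 → r6=3+1=4
CMP r6, #7  (cmp 4,7)
BLT loop: taken
LDR r4, [r1] → r4=M[112]=2
XOR r4, r4, #1 → r4=2^1=3
LDR r4, [r1] → r4=M[112]=2
ADD r4, r4, #7 → r4=2+7=9
AND r4, r4, #15 → r4=9&15=9
ADD r1, r1, #4 → r1=112+4=116
ADD r6, r6, #1 → r6=4+1=5
CMP r6, #7  (cmp 5,7)
BLT loop: taken
LDR r4, [r1] → r4=M[116]=12
XOR r4, r4, #1 → r4=12^1=13
LDR r4, [r1] → r4=M[116]=12
ADD r4, r4, #7 → r4=12+7=19
AND r4, r4, #15 → r4=19&15=3
ADD r1, r1, #4 → r1=116+4=120
ADD r6, r6, #1 → r6=5+1=6
CMP r6, #7  (cmp 6,7)
BLT loop: taken
LDR r4, [r1] → r4=M[120]=20
XOR r4, r4, #1 → r4=20^1=21
LDR r4, [r1] → r4=M[120]=20
ADD r4, r4, #7 → r4=20+7=27
AND r4, r4, #15 → r4=27&15=11
ADD r1, r1, #4 → r1=120+4=124
ADD r6, r6, #1 → r6=6+1=7
CMP r6, #7  (cmp 7,7)
BLT loop: not taken
STR r4, [120] → M[120]=11
halt.
Total executed instructions: 59.

59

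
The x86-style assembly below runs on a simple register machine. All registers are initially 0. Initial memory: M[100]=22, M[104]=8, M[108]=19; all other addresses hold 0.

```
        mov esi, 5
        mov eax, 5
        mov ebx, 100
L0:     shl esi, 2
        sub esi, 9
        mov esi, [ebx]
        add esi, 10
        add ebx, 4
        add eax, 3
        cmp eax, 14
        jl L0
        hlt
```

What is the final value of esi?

esi=5
eax=5
ebx=100
esi=5<<2=20
esi=20-9=11
esi=M[100]=22
esi=22+10=32
ebx=100+4=104
eax=5+3=8
cmp eax, 14  (cmp 8,14)
jl L0: taken
esi=32<<2=128
esi=128-9=119
esi=M[104]=8
esi=8+10=18
ebx=104+4=108
eax=8+3=11
cmp eax, 14  (cmp 11,14)
jl L0: taken
esi=18<<2=72
esi=72-9=63
esi=M[108]=19
esi=19+10=29
ebx=108+4=112
eax=11+3=14
cmp eax, 14  (cmp 14,14)
jl L0: not taken
halt.

29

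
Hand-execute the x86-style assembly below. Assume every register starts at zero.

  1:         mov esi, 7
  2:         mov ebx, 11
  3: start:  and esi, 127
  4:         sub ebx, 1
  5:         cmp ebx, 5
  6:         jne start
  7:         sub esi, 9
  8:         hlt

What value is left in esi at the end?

mov esi, 7 → esi=7
mov ebx, 11 → ebx=11
and esi, 127 → esi=7&127=7
sub ebx, 1 → ebx=11-1=10
cmp ebx, 5  (cmp 10,5)
jne start: taken
and esi, 127 → esi=7&127=7
sub ebx, 1 → ebx=10-1=9
cmp ebx, 5  (cmp 9,5)
jne start: taken
and esi, 127 → esi=7&127=7
sub ebx, 1 → ebx=9-1=8
cmp ebx, 5  (cmp 8,5)
jne start: taken
and esi, 127 → esi=7&127=7
sub ebx, 1 → ebx=8-1=7
cmp ebx, 5  (cmp 7,5)
jne start: taken
and esi, 127 → esi=7&127=7
sub ebx, 1 → ebx=7-1=6
cmp ebx, 5  (cmp 6,5)
jne start: taken
and esi, 127 → esi=7&127=7
sub ebx, 1 → ebx=6-1=5
cmp ebx, 5  (cmp 5,5)
jne start: not taken
sub esi, 9 → esi=7-9=-2
halt.

-2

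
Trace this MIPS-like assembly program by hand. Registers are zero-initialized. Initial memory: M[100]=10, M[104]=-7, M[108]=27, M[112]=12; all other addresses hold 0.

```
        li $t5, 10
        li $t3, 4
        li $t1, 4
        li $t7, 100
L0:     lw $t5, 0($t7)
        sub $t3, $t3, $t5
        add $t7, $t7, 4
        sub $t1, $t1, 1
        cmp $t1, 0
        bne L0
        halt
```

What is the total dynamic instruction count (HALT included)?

after li $t5, 10: $t5=10
after li $t3, 4: $t3=4
after li $t1, 4: $t1=4
after li $t7, 100: $t7=100
after lw $t5, 0($t7): $t5=M[100]=10
after sub $t3, $t3, $t5: $t3=4-10=-6
after add $t7, $t7, 4: $t7=100+4=104
after sub $t1, $t1, 1: $t1=4-1=3
cmp $t1, 0  (cmp 3,0)
bne L0: taken
after lw $t5, 0($t7): $t5=M[104]=-7
after sub $t3, $t3, $t5: $t3=(-6)-(-7)=1
after add $t7, $t7, 4: $t7=104+4=108
after sub $t1, $t1, 1: $t1=3-1=2
cmp $t1, 0  (cmp 2,0)
bne L0: taken
after lw $t5, 0($t7): $t5=M[108]=27
after sub $t3, $t3, $t5: $t3=1-27=-26
after add $t7, $t7, 4: $t7=108+4=112
after sub $t1, $t1, 1: $t1=2-1=1
cmp $t1, 0  (cmp 1,0)
bne L0: taken
after lw $t5, 0($t7): $t5=M[112]=12
after sub $t3, $t3, $t5: $t3=(-26)-12=-38
after add $t7, $t7, 4: $t7=112+4=116
after sub $t1, $t1, 1: $t1=1-1=0
cmp $t1, 0  (cmp 0,0)
bne L0: not taken
halt.
Total executed instructions: 29.

29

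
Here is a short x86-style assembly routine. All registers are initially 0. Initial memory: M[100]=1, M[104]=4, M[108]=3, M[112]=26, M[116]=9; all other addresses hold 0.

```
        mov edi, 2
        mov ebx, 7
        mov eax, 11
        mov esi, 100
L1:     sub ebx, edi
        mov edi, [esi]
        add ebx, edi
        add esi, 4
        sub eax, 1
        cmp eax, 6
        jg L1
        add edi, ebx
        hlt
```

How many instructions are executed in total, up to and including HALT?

after mov edi, 2: edi=2
after mov ebx, 7: ebx=7
after mov eax, 11: eax=11
after mov esi, 100: esi=100
after sub ebx, edi: ebx=7-2=5
after mov edi, [esi]: edi=M[100]=1
after add ebx, edi: ebx=5+1=6
after add esi, 4: esi=100+4=104
after sub eax, 1: eax=11-1=10
cmp eax, 6  (cmp 10,6)
jg L1: taken
after sub ebx, edi: ebx=6-1=5
after mov edi, [esi]: edi=M[104]=4
after add ebx, edi: ebx=5+4=9
after add esi, 4: esi=104+4=108
after sub eax, 1: eax=10-1=9
cmp eax, 6  (cmp 9,6)
jg L1: taken
after sub ebx, edi: ebx=9-4=5
after mov edi, [esi]: edi=M[108]=3
after add ebx, edi: ebx=5+3=8
after add esi, 4: esi=108+4=112
after sub eax, 1: eax=9-1=8
cmp eax, 6  (cmp 8,6)
jg L1: taken
after sub ebx, edi: ebx=8-3=5
after mov edi, [esi]: edi=M[112]=26
after add ebx, edi: ebx=5+26=31
after add esi, 4: esi=112+4=116
after sub eax, 1: eax=8-1=7
cmp eax, 6  (cmp 7,6)
jg L1: taken
after sub ebx, edi: ebx=31-26=5
after mov edi, [esi]: edi=M[116]=9
after add ebx, edi: ebx=5+9=14
after add esi, 4: esi=116+4=120
after sub eax, 1: eax=7-1=6
cmp eax, 6  (cmp 6,6)
jg L1: not taken
after add edi, ebx: edi=9+14=23
halt.
Total executed instructions: 41.

41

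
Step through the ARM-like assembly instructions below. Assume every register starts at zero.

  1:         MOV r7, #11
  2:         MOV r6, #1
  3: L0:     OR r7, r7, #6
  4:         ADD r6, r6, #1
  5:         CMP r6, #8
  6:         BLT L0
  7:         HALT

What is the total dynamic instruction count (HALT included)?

r7=11
r6=1
r7=11|6=15
r6=1+1=2
CMP r6, #8  (cmp 2,8)
BLT L0: taken
r7=15|6=15
r6=2+1=3
CMP r6, #8  (cmp 3,8)
BLT L0: taken
r7=15|6=15
r6=3+1=4
CMP r6, #8  (cmp 4,8)
BLT L0: taken
r7=15|6=15
r6=4+1=5
CMP r6, #8  (cmp 5,8)
BLT L0: taken
r7=15|6=15
r6=5+1=6
CMP r6, #8  (cmp 6,8)
BLT L0: taken
r7=15|6=15
r6=6+1=7
CMP r6, #8  (cmp 7,8)
BLT L0: taken
r7=15|6=15
r6=7+1=8
CMP r6, #8  (cmp 8,8)
BLT L0: not taken
halt.
Total executed instructions: 31.

31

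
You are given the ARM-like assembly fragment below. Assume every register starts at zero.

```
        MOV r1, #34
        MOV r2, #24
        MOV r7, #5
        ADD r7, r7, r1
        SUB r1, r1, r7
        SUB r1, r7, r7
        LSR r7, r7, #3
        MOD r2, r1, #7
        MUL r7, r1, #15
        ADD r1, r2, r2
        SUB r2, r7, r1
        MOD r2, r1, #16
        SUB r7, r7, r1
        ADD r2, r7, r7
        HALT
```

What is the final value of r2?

r1=34
r2=24
r7=5
r7=5+34=39
r1=34-39=-5
r1=39-39=0
r7=39>>3=4
r2=0%7=0
r7=0*15=0
r1=0+0=0
r2=0-0=0
r2=0%16=0
r7=0-0=0
r2=0+0=0
halt.

0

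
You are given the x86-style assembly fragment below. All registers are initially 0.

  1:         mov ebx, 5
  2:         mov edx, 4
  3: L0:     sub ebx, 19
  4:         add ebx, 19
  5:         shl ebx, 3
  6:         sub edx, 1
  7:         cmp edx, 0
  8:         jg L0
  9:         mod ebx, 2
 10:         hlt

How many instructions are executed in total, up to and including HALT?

ebx=5
edx=4
ebx=5-19=-14
ebx=(-14)+19=5
ebx=5<<3=40
edx=4-1=3
cmp edx, 0  (cmp 3,0)
jg L0: taken
ebx=40-19=21
ebx=21+19=40
ebx=40<<3=320
edx=3-1=2
cmp edx, 0  (cmp 2,0)
jg L0: taken
ebx=320-19=301
ebx=301+19=320
ebx=320<<3=2560
edx=2-1=1
cmp edx, 0  (cmp 1,0)
jg L0: taken
ebx=2560-19=2541
ebx=2541+19=2560
ebx=2560<<3=20480
edx=1-1=0
cmp edx, 0  (cmp 0,0)
jg L0: not taken
ebx=20480%2=0
halt.
Total executed instructions: 28.

28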